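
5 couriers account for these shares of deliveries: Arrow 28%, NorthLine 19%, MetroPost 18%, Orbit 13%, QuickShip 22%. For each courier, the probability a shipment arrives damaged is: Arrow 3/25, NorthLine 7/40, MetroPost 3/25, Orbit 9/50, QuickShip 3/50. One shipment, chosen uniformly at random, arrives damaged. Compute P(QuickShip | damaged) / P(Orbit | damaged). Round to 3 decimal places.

Compute prior × likelihood for every hypothesis:
  Arrow: 0.28 × 0.12 = 0.0336
  NorthLine: 0.19 × 0.175 = 0.03325
  MetroPost: 0.18 × 0.12 = 0.0216
  Orbit: 0.13 × 0.18 = 0.0234
  QuickShip: 0.22 × 0.06 = 0.0132
Sum = 0.12505.
The ratio is 0.0132 / 0.0234 (the normalizer cancels) = 0.564.

0.564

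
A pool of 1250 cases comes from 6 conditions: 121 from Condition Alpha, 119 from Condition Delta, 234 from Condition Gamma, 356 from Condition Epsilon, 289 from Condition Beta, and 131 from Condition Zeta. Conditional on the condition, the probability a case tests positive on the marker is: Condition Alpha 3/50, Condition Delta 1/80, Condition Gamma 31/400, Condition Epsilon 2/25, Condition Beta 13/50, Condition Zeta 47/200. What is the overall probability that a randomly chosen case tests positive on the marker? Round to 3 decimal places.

0.129

Compute prior × likelihood for every hypothesis:
  Condition Alpha: 0.0968 × 0.06 = 0.005808
  Condition Delta: 0.0952 × 0.0125 = 0.00119
  Condition Gamma: 0.1872 × 0.0775 = 0.014508
  Condition Epsilon: 0.2848 × 0.08 = 0.022784
  Condition Beta: 0.2312 × 0.26 = 0.060112
  Condition Zeta: 0.1048 × 0.235 = 0.024628
P(marker-positive) = 0.005808 + 0.00119 + 0.014508 + 0.022784 + 0.060112 + 0.024628 = 0.12903 → 0.129.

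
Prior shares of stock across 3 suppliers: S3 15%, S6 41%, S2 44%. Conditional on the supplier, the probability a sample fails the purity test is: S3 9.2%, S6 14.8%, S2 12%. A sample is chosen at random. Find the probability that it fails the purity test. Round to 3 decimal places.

Unnormalized posteriors (prior × likelihood):
  S3: 0.15 × 0.092 = 0.0138
  S6: 0.41 × 0.148 = 0.06068
  S2: 0.44 × 0.12 = 0.0528
P(off-spec) = 0.0138 + 0.06068 + 0.0528 = 0.12728 → 0.127.

0.127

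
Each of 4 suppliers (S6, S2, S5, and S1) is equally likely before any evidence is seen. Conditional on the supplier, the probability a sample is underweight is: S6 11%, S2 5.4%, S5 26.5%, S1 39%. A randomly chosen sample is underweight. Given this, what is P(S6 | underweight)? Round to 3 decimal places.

Since the prior is uniform, the posterior is proportional to the likelihood:
  S6: 0.11
  S2: 0.054
  S5: 0.265
  S1: 0.39
Sum = 0.819.
P(S6 | evidence) = 0.11 / 0.819 ≈ 0.134.

0.134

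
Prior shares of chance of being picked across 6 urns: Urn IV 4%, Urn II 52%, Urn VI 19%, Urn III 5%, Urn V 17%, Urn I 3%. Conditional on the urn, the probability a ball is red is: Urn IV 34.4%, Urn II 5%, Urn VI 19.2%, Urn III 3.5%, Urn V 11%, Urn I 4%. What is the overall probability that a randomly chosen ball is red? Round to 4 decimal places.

0.0979

By Bayes' rule, posterior ∝ prior × likelihood:
  Urn IV: 0.04 × 0.344 = 0.01376
  Urn II: 0.52 × 0.05 = 0.026
  Urn VI: 0.19 × 0.192 = 0.03648
  Urn III: 0.05 × 0.035 = 0.00175
  Urn V: 0.17 × 0.11 = 0.0187
  Urn I: 0.03 × 0.04 = 0.0012
P(red) = 0.01376 + 0.026 + 0.03648 + 0.00175 + 0.0187 + 0.0012 = 0.09789 → 0.0979.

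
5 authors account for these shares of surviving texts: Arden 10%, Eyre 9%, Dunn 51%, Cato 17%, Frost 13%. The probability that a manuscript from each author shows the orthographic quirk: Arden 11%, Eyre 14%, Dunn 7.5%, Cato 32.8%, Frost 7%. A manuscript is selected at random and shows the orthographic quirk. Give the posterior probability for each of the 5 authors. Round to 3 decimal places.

By Bayes' rule, posterior ∝ prior × likelihood:
  Arden: 0.1 × 0.11 = 0.011
  Eyre: 0.09 × 0.14 = 0.0126
  Dunn: 0.51 × 0.075 = 0.03825
  Cato: 0.17 × 0.328 = 0.05576
  Frost: 0.13 × 0.07 = 0.0091
Total = 0.12671.
P(Arden | quirk) = 0.011/0.12671 ≈ 0.087
P(Eyre | quirk) = 0.0126/0.12671 ≈ 0.099
P(Dunn | quirk) = 0.03825/0.12671 ≈ 0.302
P(Cato | quirk) = 0.05576/0.12671 ≈ 0.440
P(Frost | quirk) = 0.0091/0.12671 ≈ 0.072

Arden 0.087, Eyre 0.099, Dunn 0.302, Cato 0.440, Frost 0.072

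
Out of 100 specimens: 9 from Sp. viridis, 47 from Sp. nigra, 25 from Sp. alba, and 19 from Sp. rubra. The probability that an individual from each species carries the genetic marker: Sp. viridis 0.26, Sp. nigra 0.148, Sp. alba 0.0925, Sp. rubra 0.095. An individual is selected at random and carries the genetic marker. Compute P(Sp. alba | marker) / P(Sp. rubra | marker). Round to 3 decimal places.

By Bayes' rule, posterior ∝ prior × likelihood:
  Sp. viridis: 0.09 × 0.26 = 0.0234
  Sp. nigra: 0.47 × 0.148 = 0.06956
  Sp. alba: 0.25 × 0.0925 = 0.023125
  Sp. rubra: 0.19 × 0.095 = 0.01805
Total = 0.134135.
The ratio is 0.023125 / 0.01805 (the normalizer cancels) = 1.281.

1.281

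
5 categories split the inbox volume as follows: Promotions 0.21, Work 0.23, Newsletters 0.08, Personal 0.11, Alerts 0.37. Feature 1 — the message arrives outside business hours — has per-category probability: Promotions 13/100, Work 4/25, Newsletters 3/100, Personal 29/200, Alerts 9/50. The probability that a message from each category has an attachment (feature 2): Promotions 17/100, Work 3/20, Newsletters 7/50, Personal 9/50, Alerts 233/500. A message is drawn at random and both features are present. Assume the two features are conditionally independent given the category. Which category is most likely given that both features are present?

Prior × likelihood for each hypothesis:
  Promotions: 0.21 × 0.13 × 0.17 = 0.004641
  Work: 0.23 × 0.16 × 0.15 = 0.00552
  Newsletters: 0.08 × 0.03 × 0.14 = 0.000336
  Personal: 0.11 × 0.145 × 0.18 = 0.002871
  Alerts: 0.37 × 0.18 × 0.466 = 0.0310356
Sum = 0.0444036.
Largest term belongs to Alerts, so Alerts is most probable.

Alerts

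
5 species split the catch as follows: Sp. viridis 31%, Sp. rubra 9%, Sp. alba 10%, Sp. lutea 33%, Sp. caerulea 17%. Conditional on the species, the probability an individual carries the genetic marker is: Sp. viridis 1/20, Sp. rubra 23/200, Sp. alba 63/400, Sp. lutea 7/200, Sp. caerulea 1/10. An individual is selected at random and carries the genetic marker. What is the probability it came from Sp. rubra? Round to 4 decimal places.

0.1475

Compute prior × likelihood for every hypothesis:
  Sp. viridis: 0.31 × 0.05 = 0.0155
  Sp. rubra: 0.09 × 0.115 = 0.01035
  Sp. alba: 0.1 × 0.1575 = 0.01575
  Sp. lutea: 0.33 × 0.035 = 0.01155
  Sp. caerulea: 0.17 × 0.1 = 0.017
Sum = 0.07015.
P(Sp. rubra | evidence) = 0.01035 / 0.07015 ≈ 0.1475.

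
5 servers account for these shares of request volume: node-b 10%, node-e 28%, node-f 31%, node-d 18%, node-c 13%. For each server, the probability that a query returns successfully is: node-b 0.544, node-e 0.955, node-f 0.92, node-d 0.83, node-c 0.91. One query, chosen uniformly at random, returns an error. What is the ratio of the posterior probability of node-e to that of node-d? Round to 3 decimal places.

0.412

Taking complements, P(error | each) = node-b 0.456, node-e 0.045, node-f 0.08, node-d 0.17, node-c 0.09.
Compute prior × likelihood for every hypothesis:
  node-b: 0.1 × 0.456 = 0.0456
  node-e: 0.28 × 0.045 = 0.0126
  node-f: 0.31 × 0.08 = 0.0248
  node-d: 0.18 × 0.17 = 0.0306
  node-c: 0.13 × 0.09 = 0.0117
Sum = 0.1253.
The ratio is 0.0126 / 0.0306 (the normalizer cancels) = 0.412.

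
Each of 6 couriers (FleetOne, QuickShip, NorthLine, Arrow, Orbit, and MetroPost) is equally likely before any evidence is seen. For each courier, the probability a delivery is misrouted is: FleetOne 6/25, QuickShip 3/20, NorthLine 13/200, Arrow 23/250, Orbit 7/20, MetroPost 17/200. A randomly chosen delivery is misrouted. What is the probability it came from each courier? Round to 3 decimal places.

FleetOne 0.244, QuickShip 0.153, NorthLine 0.066, Arrow 0.094, Orbit 0.356, MetroPost 0.087

With a uniform prior (1/6 each), posterior ∝ likelihood:
  FleetOne: 0.24
  QuickShip: 0.15
  NorthLine: 0.065
  Arrow: 0.092
  Orbit: 0.35
  MetroPost: 0.085
Total = 0.982.
P(FleetOne | misrouted) = 0.24/0.982 ≈ 0.244
P(QuickShip | misrouted) = 0.15/0.982 ≈ 0.153
P(NorthLine | misrouted) = 0.065/0.982 ≈ 0.066
P(Arrow | misrouted) = 0.092/0.982 ≈ 0.094
P(Orbit | misrouted) = 0.35/0.982 ≈ 0.356
P(MetroPost | misrouted) = 0.085/0.982 ≈ 0.087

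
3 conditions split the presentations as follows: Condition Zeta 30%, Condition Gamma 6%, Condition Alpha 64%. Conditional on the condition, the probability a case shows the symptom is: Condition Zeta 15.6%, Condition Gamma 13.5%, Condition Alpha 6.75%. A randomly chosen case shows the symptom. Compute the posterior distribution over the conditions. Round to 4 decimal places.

Unnormalized posteriors (prior × likelihood):
  Condition Zeta: 0.3 × 0.156 = 0.0468
  Condition Gamma: 0.06 × 0.135 = 0.0081
  Condition Alpha: 0.64 × 0.0675 = 0.0432
Normalizing constant = 0.0981.
P(Condition Zeta | symptomatic) = 0.0468/0.0981 ≈ 0.4771
P(Condition Gamma | symptomatic) = 0.0081/0.0981 ≈ 0.0826
P(Condition Alpha | symptomatic) = 0.0432/0.0981 ≈ 0.4404

Condition Zeta 0.4771, Condition Gamma 0.0826, Condition Alpha 0.4404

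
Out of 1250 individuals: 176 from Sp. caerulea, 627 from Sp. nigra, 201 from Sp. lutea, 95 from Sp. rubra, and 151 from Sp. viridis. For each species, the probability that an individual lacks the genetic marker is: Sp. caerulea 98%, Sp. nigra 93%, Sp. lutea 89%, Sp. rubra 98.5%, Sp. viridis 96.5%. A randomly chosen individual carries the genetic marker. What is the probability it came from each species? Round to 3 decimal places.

Sp. caerulea 0.046, Sp. nigra 0.576, Sp. lutea 0.290, Sp. rubra 0.019, Sp. viridis 0.069

Taking complements, P(marker | each) = Sp. caerulea 0.02, Sp. nigra 0.07, Sp. lutea 0.11, Sp. rubra 0.015, Sp. viridis 0.035.
Compute prior × likelihood for every hypothesis:
  Sp. caerulea: 0.1408 × 0.02 = 0.002816
  Sp. nigra: 0.5016 × 0.07 = 0.035112
  Sp. lutea: 0.1608 × 0.11 = 0.017688
  Sp. rubra: 0.076 × 0.015 = 0.00114
  Sp. viridis: 0.1208 × 0.035 = 0.004228
Normalizing constant = 0.060984.
P(Sp. caerulea | marker) = 0.002816/0.060984 ≈ 0.046
P(Sp. nigra | marker) = 0.035112/0.060984 ≈ 0.576
P(Sp. lutea | marker) = 0.017688/0.060984 ≈ 0.290
P(Sp. rubra | marker) = 0.00114/0.060984 ≈ 0.019
P(Sp. viridis | marker) = 0.004228/0.060984 ≈ 0.069
(Check: 0.046+0.576+0.290+0.019+0.069 = 1.000.)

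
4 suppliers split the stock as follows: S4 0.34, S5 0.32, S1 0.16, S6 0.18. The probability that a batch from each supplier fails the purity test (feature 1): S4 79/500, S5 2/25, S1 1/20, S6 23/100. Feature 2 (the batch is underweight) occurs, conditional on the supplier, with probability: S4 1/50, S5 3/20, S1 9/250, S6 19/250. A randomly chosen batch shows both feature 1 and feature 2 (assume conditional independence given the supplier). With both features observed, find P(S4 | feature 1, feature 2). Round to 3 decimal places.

0.129

Compute prior × likelihood for every hypothesis:
  S4: 0.34 × 0.158 × 0.02 = 0.0010744
  S5: 0.32 × 0.08 × 0.15 = 0.00384
  S1: 0.16 × 0.05 × 0.036 = 0.000288
  S6: 0.18 × 0.23 × 0.076 = 0.0031464
Normalizing constant = 0.0083488.
P(S4 | evidence) = 0.0010744 / 0.0083488 ≈ 0.129.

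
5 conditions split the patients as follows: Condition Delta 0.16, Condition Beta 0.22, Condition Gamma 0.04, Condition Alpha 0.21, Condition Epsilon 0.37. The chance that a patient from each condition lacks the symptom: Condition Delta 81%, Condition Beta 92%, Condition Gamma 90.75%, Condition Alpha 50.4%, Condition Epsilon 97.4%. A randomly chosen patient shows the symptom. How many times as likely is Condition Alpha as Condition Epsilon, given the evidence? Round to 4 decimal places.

Taking complements, P(symptomatic | each) = Condition Delta 0.19, Condition Beta 0.08, Condition Gamma 0.0925, Condition Alpha 0.496, Condition Epsilon 0.026.
Compute prior × likelihood for every hypothesis:
  Condition Delta: 0.16 × 0.19 = 0.0304
  Condition Beta: 0.22 × 0.08 = 0.0176
  Condition Gamma: 0.04 × 0.0925 = 0.0037
  Condition Alpha: 0.21 × 0.496 = 0.10416
  Condition Epsilon: 0.37 × 0.026 = 0.00962
Normalizing constant = 0.16548.
The ratio is 0.10416 / 0.00962 (the normalizer cancels) = 10.8274.

10.8274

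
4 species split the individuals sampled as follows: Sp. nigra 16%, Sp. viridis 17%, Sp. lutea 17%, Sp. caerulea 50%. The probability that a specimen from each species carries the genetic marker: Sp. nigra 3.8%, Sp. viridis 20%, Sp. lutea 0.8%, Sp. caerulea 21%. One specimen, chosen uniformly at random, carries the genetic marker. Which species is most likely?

By Bayes' rule, posterior ∝ prior × likelihood:
  Sp. nigra: 0.16 × 0.038 = 0.00608
  Sp. viridis: 0.17 × 0.2 = 0.034
  Sp. lutea: 0.17 × 0.008 = 0.00136
  Sp. caerulea: 0.5 × 0.21 = 0.105
Sum = 0.14644.
Largest term belongs to Sp. caerulea, so Sp. caerulea is most probable.

Sp. caerulea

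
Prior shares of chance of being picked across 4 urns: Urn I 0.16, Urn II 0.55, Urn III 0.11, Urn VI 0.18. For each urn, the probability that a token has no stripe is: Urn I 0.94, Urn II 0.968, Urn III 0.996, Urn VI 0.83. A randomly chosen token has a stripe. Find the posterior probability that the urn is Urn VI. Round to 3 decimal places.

Taking complements, P(striped | each) = Urn I 0.06, Urn II 0.032, Urn III 0.004, Urn VI 0.17.
Unnormalized posteriors (prior × likelihood):
  Urn I: 0.16 × 0.06 = 0.0096
  Urn II: 0.55 × 0.032 = 0.0176
  Urn III: 0.11 × 0.004 = 0.00044
  Urn VI: 0.18 × 0.17 = 0.0306
Normalizing constant = 0.05824.
P(Urn VI | evidence) = 0.0306 / 0.05824 ≈ 0.525.

0.525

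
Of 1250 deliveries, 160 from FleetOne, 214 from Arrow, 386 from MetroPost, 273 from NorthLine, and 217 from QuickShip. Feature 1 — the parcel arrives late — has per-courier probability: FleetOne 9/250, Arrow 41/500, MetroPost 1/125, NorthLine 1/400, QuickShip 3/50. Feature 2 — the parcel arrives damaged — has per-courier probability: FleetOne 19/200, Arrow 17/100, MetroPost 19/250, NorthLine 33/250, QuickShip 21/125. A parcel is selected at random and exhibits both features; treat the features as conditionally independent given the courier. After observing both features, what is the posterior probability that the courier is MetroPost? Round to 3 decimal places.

Prior × likelihood for each hypothesis:
  FleetOne: 0.128 × 0.036 × 0.095 = 0.00043776
  Arrow: 0.1712 × 0.082 × 0.17 = 0.002386528
  MetroPost: 0.3088 × 0.008 × 0.076 = 0.0001877504
  NorthLine: 0.2184 × 0.0025 × 0.132 = 0.000072072
  QuickShip: 0.1736 × 0.06 × 0.168 = 0.001749888
Normalizing constant = 0.0048339984.
P(MetroPost | evidence) = 0.0001877504 / 0.0048339984 ≈ 0.039.

0.039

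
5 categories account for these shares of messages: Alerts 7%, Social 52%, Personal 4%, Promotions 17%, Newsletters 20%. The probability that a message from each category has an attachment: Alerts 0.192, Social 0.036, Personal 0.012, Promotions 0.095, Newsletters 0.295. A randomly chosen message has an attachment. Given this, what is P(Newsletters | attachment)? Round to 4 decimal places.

Compute prior × likelihood for every hypothesis:
  Alerts: 0.07 × 0.192 = 0.01344
  Social: 0.52 × 0.036 = 0.01872
  Personal: 0.04 × 0.012 = 0.00048
  Promotions: 0.17 × 0.095 = 0.01615
  Newsletters: 0.2 × 0.295 = 0.059
Normalizing constant = 0.10779.
P(Newsletters | evidence) = 0.059 / 0.10779 ≈ 0.5474.

0.5474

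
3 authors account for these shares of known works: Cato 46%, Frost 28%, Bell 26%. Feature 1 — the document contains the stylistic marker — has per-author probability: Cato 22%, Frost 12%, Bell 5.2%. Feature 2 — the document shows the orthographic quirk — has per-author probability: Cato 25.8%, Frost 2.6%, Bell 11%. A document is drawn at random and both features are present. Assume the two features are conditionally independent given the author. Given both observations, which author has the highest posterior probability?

Unnormalized posteriors (prior × likelihood):
  Cato: 0.46 × 0.22 × 0.258 = 0.0261096
  Frost: 0.28 × 0.12 × 0.026 = 0.0008736
  Bell: 0.26 × 0.052 × 0.11 = 0.0014872
Normalizing constant = 0.0284704.
Largest term belongs to Cato, so Cato is most probable.

Cato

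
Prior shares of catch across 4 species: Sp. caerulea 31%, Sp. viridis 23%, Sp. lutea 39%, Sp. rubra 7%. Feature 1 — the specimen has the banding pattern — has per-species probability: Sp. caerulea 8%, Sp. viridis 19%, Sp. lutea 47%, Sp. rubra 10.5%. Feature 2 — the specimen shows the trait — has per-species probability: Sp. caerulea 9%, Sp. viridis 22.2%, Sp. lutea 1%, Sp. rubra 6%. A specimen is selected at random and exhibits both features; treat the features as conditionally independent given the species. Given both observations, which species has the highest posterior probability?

Unnormalized posteriors (prior × likelihood):
  Sp. caerulea: 0.31 × 0.08 × 0.09 = 0.002232
  Sp. viridis: 0.23 × 0.19 × 0.222 = 0.0097014
  Sp. lutea: 0.39 × 0.47 × 0.01 = 0.001833
  Sp. rubra: 0.07 × 0.105 × 0.06 = 0.000441
Normalizing constant = 0.0142074.
Largest term belongs to Sp. viridis, so Sp. viridis is most probable.

Sp. viridis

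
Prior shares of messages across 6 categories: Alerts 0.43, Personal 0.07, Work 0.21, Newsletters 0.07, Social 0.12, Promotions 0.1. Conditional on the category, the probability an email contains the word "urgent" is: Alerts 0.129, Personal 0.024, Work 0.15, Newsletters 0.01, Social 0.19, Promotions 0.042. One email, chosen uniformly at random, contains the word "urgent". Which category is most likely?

Alerts

By Bayes' rule, posterior ∝ prior × likelihood:
  Alerts: 0.43 × 0.129 = 0.05547
  Personal: 0.07 × 0.024 = 0.00168
  Work: 0.21 × 0.15 = 0.0315
  Newsletters: 0.07 × 0.01 = 0.0007
  Social: 0.12 × 0.19 = 0.0228
  Promotions: 0.1 × 0.042 = 0.0042
Total = 0.11635.
Largest term belongs to Alerts, so Alerts is most probable.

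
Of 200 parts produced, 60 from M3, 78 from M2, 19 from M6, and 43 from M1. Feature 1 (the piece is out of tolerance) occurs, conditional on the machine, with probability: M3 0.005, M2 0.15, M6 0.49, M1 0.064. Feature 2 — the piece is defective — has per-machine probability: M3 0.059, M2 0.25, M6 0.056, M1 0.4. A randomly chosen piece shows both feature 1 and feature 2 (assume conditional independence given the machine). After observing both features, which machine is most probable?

Compute prior × likelihood for every hypothesis:
  M3: 0.3 × 0.005 × 0.059 = 0.0000885
  M2: 0.39 × 0.15 × 0.25 = 0.014625
  M6: 0.095 × 0.49 × 0.056 = 0.0026068
  M1: 0.215 × 0.064 × 0.4 = 0.005504
Total = 0.0228243.
Largest term belongs to M2, so M2 is most probable.

M2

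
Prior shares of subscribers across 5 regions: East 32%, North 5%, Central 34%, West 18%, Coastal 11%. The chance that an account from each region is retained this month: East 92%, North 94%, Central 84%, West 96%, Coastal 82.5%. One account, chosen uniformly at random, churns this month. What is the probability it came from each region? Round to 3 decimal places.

East 0.234, North 0.027, Central 0.497, West 0.066, Coastal 0.176

Taking complements, P(churn | each) = East 0.08, North 0.06, Central 0.16, West 0.04, Coastal 0.175.
Prior × likelihood for each hypothesis:
  East: 0.32 × 0.08 = 0.0256
  North: 0.05 × 0.06 = 0.003
  Central: 0.34 × 0.16 = 0.0544
  West: 0.18 × 0.04 = 0.0072
  Coastal: 0.11 × 0.175 = 0.01925
Total = 0.10945.
P(East | churn) = 0.0256/0.10945 ≈ 0.234
P(North | churn) = 0.003/0.10945 ≈ 0.027
P(Central | churn) = 0.0544/0.10945 ≈ 0.497
P(West | churn) = 0.0072/0.10945 ≈ 0.066
P(Coastal | churn) = 0.01925/0.10945 ≈ 0.176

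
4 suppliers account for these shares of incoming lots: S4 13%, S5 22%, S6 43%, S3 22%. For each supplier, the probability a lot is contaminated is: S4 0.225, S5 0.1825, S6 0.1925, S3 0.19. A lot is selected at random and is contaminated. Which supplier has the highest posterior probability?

Unnormalized posteriors (prior × likelihood):
  S4: 0.13 × 0.225 = 0.02925
  S5: 0.22 × 0.1825 = 0.04015
  S6: 0.43 × 0.1925 = 0.082775
  S3: 0.22 × 0.19 = 0.0418
Normalizing constant = 0.193975.
Largest term belongs to S6, so S6 is most probable.

S6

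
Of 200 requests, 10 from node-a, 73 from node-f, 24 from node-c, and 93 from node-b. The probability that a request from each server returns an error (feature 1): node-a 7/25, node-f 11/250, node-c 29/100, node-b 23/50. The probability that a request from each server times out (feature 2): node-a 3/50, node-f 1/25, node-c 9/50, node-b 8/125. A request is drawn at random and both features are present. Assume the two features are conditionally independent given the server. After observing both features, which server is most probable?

node-b

Prior × likelihood for each hypothesis:
  node-a: 0.05 × 0.28 × 0.06 = 0.00084
  node-f: 0.365 × 0.044 × 0.04 = 0.0006424
  node-c: 0.12 × 0.29 × 0.18 = 0.006264
  node-b: 0.465 × 0.46 × 0.064 = 0.0136896
Sum = 0.021436.
Largest term belongs to node-b, so node-b is most probable.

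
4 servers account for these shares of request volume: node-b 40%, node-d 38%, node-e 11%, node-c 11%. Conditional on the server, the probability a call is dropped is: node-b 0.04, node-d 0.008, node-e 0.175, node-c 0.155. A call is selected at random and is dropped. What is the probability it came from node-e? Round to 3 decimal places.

0.348

Prior × likelihood for each hypothesis:
  node-b: 0.4 × 0.04 = 0.016
  node-d: 0.38 × 0.008 = 0.00304
  node-e: 0.11 × 0.175 = 0.01925
  node-c: 0.11 × 0.155 = 0.01705
Total = 0.05534.
P(node-e | evidence) = 0.01925 / 0.05534 ≈ 0.348.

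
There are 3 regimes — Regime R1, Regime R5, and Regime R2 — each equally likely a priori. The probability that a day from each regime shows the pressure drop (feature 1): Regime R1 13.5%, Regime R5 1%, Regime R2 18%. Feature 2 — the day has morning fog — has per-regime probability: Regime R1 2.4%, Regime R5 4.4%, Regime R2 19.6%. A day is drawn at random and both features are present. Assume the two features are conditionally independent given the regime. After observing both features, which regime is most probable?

With a uniform prior (1/3 each), posterior ∝ likelihood:
  Regime R1: 0.135 × 0.024 = 0.00324
  Regime R5: 0.01 × 0.044 = 0.00044
  Regime R2: 0.18 × 0.196 = 0.03528
Total = 0.03896.
Largest term belongs to Regime R2, so Regime R2 is most probable.

Regime R2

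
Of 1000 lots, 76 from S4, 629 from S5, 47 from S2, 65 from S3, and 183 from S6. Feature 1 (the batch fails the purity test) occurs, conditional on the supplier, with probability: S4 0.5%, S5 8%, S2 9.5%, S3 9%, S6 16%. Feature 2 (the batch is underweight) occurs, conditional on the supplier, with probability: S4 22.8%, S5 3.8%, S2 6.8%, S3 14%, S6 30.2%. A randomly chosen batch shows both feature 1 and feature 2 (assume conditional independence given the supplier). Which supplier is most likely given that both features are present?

S6

By Bayes' rule, posterior ∝ prior × likelihood:
  S4: 0.076 × 0.005 × 0.228 = 0.00008664
  S5: 0.629 × 0.08 × 0.038 = 0.00191216
  S2: 0.047 × 0.095 × 0.068 = 0.00030362
  S3: 0.065 × 0.09 × 0.14 = 0.000819
  S6: 0.183 × 0.16 × 0.302 = 0.00884256
Total = 0.01196398.
Largest term belongs to S6, so S6 is most probable.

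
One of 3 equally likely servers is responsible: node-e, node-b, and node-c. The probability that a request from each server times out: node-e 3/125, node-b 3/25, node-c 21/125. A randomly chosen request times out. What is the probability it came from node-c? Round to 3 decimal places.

0.538

Since the prior is uniform, the posterior is proportional to the likelihood:
  node-e: 0.024
  node-b: 0.12
  node-c: 0.168
Sum = 0.312.
P(node-c | evidence) = 0.168 / 0.312 ≈ 0.538.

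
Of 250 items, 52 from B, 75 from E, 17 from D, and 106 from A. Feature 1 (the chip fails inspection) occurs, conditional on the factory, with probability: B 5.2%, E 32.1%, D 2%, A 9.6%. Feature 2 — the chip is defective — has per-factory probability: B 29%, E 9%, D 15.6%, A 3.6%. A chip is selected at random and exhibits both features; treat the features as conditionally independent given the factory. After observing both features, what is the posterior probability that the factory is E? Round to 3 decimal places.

Compute prior × likelihood for every hypothesis:
  B: 0.208 × 0.052 × 0.29 = 0.00313664
  E: 0.3 × 0.321 × 0.09 = 0.008667
  D: 0.068 × 0.02 × 0.156 = 0.00021216
  A: 0.424 × 0.096 × 0.036 = 0.001465344
Normalizing constant = 0.013481144.
P(E | evidence) = 0.008667 / 0.013481144 ≈ 0.643.

0.643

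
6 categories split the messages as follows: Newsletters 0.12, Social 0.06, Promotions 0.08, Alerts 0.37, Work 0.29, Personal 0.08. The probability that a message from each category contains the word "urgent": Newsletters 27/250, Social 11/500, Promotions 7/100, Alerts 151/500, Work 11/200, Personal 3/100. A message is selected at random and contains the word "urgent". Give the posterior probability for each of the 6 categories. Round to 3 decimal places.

Prior × likelihood for each hypothesis:
  Newsletters: 0.12 × 0.108 = 0.01296
  Social: 0.06 × 0.022 = 0.00132
  Promotions: 0.08 × 0.07 = 0.0056
  Alerts: 0.37 × 0.302 = 0.11174
  Work: 0.29 × 0.055 = 0.01595
  Personal: 0.08 × 0.03 = 0.0024
Total = 0.14997.
P(Newsletters | urgent-flag) = 0.01296/0.14997 ≈ 0.086
P(Social | urgent-flag) = 0.00132/0.14997 ≈ 0.009
P(Promotions | urgent-flag) = 0.0056/0.14997 ≈ 0.037
P(Alerts | urgent-flag) = 0.11174/0.14997 ≈ 0.745
P(Work | urgent-flag) = 0.01595/0.14997 ≈ 0.106
P(Personal | urgent-flag) = 0.0024/0.14997 ≈ 0.016

Newsletters 0.086, Social 0.009, Promotions 0.037, Alerts 0.745, Work 0.106, Personal 0.016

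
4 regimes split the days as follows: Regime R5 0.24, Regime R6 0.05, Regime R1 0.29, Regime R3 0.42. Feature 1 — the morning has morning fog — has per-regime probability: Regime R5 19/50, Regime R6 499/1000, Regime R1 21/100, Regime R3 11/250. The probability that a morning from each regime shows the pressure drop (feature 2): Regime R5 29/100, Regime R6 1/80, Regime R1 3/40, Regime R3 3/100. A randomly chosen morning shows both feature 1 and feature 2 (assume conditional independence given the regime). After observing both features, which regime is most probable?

Compute prior × likelihood for every hypothesis:
  Regime R5: 0.24 × 0.38 × 0.29 = 0.026448
  Regime R6: 0.05 × 0.499 × 0.0125 = 0.000311875
  Regime R1: 0.29 × 0.21 × 0.075 = 0.0045675
  Regime R3: 0.42 × 0.044 × 0.03 = 0.0005544
Sum = 0.031881775.
Largest term belongs to Regime R5, so Regime R5 is most probable.

Regime R5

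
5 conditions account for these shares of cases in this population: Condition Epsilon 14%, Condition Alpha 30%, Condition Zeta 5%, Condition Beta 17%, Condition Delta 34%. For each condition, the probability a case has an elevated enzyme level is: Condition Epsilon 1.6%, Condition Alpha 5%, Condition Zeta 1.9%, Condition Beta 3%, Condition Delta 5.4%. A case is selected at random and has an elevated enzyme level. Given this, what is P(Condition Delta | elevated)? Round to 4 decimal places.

Prior × likelihood for each hypothesis:
  Condition Epsilon: 0.14 × 0.016 = 0.00224
  Condition Alpha: 0.3 × 0.05 = 0.015
  Condition Zeta: 0.05 × 0.019 = 0.00095
  Condition Beta: 0.17 × 0.03 = 0.0051
  Condition Delta: 0.34 × 0.054 = 0.01836
Normalizing constant = 0.04165.
P(Condition Delta | evidence) = 0.01836 / 0.04165 ≈ 0.4408.

0.4408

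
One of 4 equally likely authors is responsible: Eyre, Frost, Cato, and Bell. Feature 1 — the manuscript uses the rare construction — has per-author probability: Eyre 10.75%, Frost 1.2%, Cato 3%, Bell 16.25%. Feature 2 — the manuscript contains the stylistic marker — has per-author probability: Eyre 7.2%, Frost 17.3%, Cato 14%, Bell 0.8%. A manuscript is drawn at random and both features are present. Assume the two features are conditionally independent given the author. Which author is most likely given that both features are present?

Since the prior is uniform, the posterior is proportional to the likelihood:
  Eyre: 0.1075 × 0.072 = 0.00774
  Frost: 0.012 × 0.173 = 0.002076
  Cato: 0.03 × 0.14 = 0.0042
  Bell: 0.1625 × 0.008 = 0.0013
Sum = 0.015316.
Largest term belongs to Eyre, so Eyre is most probable.

Eyre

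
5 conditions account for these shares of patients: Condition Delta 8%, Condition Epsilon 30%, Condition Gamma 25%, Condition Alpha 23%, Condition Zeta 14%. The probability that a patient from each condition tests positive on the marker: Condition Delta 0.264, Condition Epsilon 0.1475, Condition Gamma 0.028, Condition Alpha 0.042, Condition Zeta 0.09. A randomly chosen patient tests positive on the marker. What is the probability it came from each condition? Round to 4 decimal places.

Condition Delta 0.2232, Condition Epsilon 0.4676, Condition Gamma 0.0740, Condition Alpha 0.1021, Condition Zeta 0.1332

By Bayes' rule, posterior ∝ prior × likelihood:
  Condition Delta: 0.08 × 0.264 = 0.02112
  Condition Epsilon: 0.3 × 0.1475 = 0.04425
  Condition Gamma: 0.25 × 0.028 = 0.007
  Condition Alpha: 0.23 × 0.042 = 0.00966
  Condition Zeta: 0.14 × 0.09 = 0.0126
Sum = 0.09463.
P(Condition Delta | marker-positive) = 0.02112/0.09463 ≈ 0.2232
P(Condition Epsilon | marker-positive) = 0.04425/0.09463 ≈ 0.4676
P(Condition Gamma | marker-positive) = 0.007/0.09463 ≈ 0.0740
P(Condition Alpha | marker-positive) = 0.00966/0.09463 ≈ 0.1021
P(Condition Zeta | marker-positive) = 0.0126/0.09463 ≈ 0.1332
(Check: 0.2232+0.4676+0.0740+0.1021+0.1332 = 1.0001.)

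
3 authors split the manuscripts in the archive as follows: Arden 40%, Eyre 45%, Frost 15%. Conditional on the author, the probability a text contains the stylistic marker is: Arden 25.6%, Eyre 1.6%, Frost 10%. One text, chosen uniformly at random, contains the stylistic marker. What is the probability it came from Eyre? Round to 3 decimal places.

0.058

By Bayes' rule, posterior ∝ prior × likelihood:
  Arden: 0.4 × 0.256 = 0.1024
  Eyre: 0.45 × 0.016 = 0.0072
  Frost: 0.15 × 0.1 = 0.015
Total = 0.1246.
P(Eyre | evidence) = 0.0072 / 0.1246 ≈ 0.058.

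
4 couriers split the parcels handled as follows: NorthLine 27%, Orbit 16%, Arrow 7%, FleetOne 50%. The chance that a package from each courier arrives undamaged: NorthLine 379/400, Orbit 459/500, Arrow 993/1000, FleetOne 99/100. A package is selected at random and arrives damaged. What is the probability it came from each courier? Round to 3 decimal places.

Taking complements, P(damaged | each) = NorthLine 0.0525, Orbit 0.082, Arrow 0.007, FleetOne 0.01.
Compute prior × likelihood for every hypothesis:
  NorthLine: 0.27 × 0.0525 = 0.014175
  Orbit: 0.16 × 0.082 = 0.01312
  Arrow: 0.07 × 0.007 = 0.00049
  FleetOne: 0.5 × 0.01 = 0.005
Total = 0.032785.
P(NorthLine | damaged) = 0.014175/0.032785 ≈ 0.432
P(Orbit | damaged) = 0.01312/0.032785 ≈ 0.400
P(Arrow | damaged) = 0.00049/0.032785 ≈ 0.015
P(FleetOne | damaged) = 0.005/0.032785 ≈ 0.153
(Check: 0.432+0.400+0.015+0.153 = 1.000.)

NorthLine 0.432, Orbit 0.400, Arrow 0.015, FleetOne 0.153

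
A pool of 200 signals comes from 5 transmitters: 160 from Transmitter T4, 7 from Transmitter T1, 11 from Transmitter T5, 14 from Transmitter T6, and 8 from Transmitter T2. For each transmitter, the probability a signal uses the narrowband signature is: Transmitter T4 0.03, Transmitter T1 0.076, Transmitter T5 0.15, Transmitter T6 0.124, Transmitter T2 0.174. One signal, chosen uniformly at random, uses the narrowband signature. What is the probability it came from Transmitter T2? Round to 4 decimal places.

Compute prior × likelihood for every hypothesis:
  Transmitter T4: 0.8 × 0.03 = 0.024
  Transmitter T1: 0.035 × 0.076 = 0.00266
  Transmitter T5: 0.055 × 0.15 = 0.00825
  Transmitter T6: 0.07 × 0.124 = 0.00868
  Transmitter T2: 0.04 × 0.174 = 0.00696
Sum = 0.05055.
P(Transmitter T2 | evidence) = 0.00696 / 0.05055 ≈ 0.1377.

0.1377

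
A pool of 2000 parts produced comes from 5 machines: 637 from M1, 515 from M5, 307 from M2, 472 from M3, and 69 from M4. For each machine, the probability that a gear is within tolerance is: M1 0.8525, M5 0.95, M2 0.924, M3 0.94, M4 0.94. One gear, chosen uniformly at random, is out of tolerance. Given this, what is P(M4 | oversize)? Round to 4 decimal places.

0.0236

Taking complements, P(oversize | each) = M1 0.1475, M5 0.05, M2 0.076, M3 0.06, M4 0.06.
Compute prior × likelihood for every hypothesis:
  M1: 0.3185 × 0.1475 = 0.04697875
  M5: 0.2575 × 0.05 = 0.012875
  M2: 0.1535 × 0.076 = 0.011666
  M3: 0.236 × 0.06 = 0.01416
  M4: 0.0345 × 0.06 = 0.00207
Normalizing constant = 0.08774975.
P(M4 | evidence) = 0.00207 / 0.08774975 ≈ 0.0236.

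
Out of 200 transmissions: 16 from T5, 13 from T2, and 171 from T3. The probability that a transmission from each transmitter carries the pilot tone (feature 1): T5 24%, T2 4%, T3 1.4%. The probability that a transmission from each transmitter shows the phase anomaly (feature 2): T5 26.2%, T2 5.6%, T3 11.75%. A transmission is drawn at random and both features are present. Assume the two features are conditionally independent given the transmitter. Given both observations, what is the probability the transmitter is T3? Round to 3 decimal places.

Prior × likelihood for each hypothesis:
  T5: 0.08 × 0.24 × 0.262 = 0.0050304
  T2: 0.065 × 0.04 × 0.056 = 0.0001456
  T3: 0.855 × 0.014 × 0.1175 = 0.001406475
Sum = 0.006582475.
P(T3 | evidence) = 0.001406475 / 0.006582475 ≈ 0.214.

0.214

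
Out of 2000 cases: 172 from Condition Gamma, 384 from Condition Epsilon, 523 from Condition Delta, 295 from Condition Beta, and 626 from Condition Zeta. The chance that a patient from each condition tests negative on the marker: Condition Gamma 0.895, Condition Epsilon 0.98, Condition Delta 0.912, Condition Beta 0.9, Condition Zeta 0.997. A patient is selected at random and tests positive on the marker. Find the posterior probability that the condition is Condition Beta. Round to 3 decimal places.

Taking complements, P(marker-positive | each) = Condition Gamma 0.105, Condition Epsilon 0.02, Condition Delta 0.088, Condition Beta 0.1, Condition Zeta 0.003.
By Bayes' rule, posterior ∝ prior × likelihood:
  Condition Gamma: 0.086 × 0.105 = 0.00903
  Condition Epsilon: 0.192 × 0.02 = 0.00384
  Condition Delta: 0.2615 × 0.088 = 0.023012
  Condition Beta: 0.1475 × 0.1 = 0.01475
  Condition Zeta: 0.313 × 0.003 = 0.000939
Normalizing constant = 0.051571.
P(Condition Beta | evidence) = 0.01475 / 0.051571 ≈ 0.286.

0.286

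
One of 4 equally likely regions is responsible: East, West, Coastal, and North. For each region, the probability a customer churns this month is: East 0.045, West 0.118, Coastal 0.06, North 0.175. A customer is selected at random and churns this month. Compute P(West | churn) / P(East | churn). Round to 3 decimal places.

Since the prior is uniform, the posterior is proportional to the likelihood:
  East: 0.045
  West: 0.118
  Coastal: 0.06
  North: 0.175
Total = 0.398.
The ratio is 0.118 / 0.045 (the normalizer cancels) = 2.622.

2.622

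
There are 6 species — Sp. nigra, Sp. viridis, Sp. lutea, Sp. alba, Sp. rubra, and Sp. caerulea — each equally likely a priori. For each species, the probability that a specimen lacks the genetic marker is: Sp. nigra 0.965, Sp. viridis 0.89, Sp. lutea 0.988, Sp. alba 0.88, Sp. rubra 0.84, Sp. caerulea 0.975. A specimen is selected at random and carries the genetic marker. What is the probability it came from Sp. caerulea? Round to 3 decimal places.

0.054

Taking complements, P(marker | each) = Sp. nigra 0.035, Sp. viridis 0.11, Sp. lutea 0.012, Sp. alba 0.12, Sp. rubra 0.16, Sp. caerulea 0.025.
Since the prior is uniform, the posterior is proportional to the likelihood:
  Sp. nigra: 0.035
  Sp. viridis: 0.11
  Sp. lutea: 0.012
  Sp. alba: 0.12
  Sp. rubra: 0.16
  Sp. caerulea: 0.025
Sum = 0.462.
P(Sp. caerulea | evidence) = 0.025 / 0.462 ≈ 0.054.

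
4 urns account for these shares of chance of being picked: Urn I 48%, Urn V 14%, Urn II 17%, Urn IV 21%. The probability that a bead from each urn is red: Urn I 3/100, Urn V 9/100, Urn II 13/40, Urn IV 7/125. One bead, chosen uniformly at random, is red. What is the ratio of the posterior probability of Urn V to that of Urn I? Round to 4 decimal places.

0.8750

By Bayes' rule, posterior ∝ prior × likelihood:
  Urn I: 0.48 × 0.03 = 0.0144
  Urn V: 0.14 × 0.09 = 0.0126
  Urn II: 0.17 × 0.325 = 0.05525
  Urn IV: 0.21 × 0.056 = 0.01176
Sum = 0.09401.
The ratio is 0.0126 / 0.0144 (the normalizer cancels) = 0.8750.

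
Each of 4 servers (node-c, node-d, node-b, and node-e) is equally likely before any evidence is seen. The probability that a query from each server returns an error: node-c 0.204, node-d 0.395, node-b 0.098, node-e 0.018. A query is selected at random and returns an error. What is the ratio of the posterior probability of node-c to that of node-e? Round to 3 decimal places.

11.333

With a uniform prior (1/4 each), posterior ∝ likelihood:
  node-c: 0.204
  node-d: 0.395
  node-b: 0.098
  node-e: 0.018
Total = 0.715.
The ratio is 0.204 / 0.018 (the normalizer cancels) = 11.333.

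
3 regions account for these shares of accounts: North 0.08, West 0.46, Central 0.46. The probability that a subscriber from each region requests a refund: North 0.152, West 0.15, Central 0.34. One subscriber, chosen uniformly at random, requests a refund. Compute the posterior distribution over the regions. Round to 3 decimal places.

Compute prior × likelihood for every hypothesis:
  North: 0.08 × 0.152 = 0.01216
  West: 0.46 × 0.15 = 0.069
  Central: 0.46 × 0.34 = 0.1564
Total = 0.23756.
P(North | refund) = 0.01216/0.23756 ≈ 0.051
P(West | refund) = 0.069/0.23756 ≈ 0.290
P(Central | refund) = 0.1564/0.23756 ≈ 0.658

North 0.051, West 0.290, Central 0.658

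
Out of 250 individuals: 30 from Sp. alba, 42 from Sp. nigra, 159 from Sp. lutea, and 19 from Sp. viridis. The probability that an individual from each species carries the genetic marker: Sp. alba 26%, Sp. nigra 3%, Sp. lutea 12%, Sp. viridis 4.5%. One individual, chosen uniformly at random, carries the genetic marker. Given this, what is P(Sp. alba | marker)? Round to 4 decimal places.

Unnormalized posteriors (prior × likelihood):
  Sp. alba: 0.12 × 0.26 = 0.0312
  Sp. nigra: 0.168 × 0.03 = 0.00504
  Sp. lutea: 0.636 × 0.12 = 0.07632
  Sp. viridis: 0.076 × 0.045 = 0.00342
Normalizing constant = 0.11598.
P(Sp. alba | evidence) = 0.0312 / 0.11598 ≈ 0.2690.

0.2690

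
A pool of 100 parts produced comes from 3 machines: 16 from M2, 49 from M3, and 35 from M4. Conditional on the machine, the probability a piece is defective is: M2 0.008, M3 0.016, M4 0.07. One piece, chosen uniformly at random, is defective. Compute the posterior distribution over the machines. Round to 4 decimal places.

M2 0.0381, M3 0.2332, M4 0.7287

Prior × likelihood for each hypothesis:
  M2: 0.16 × 0.008 = 0.00128
  M3: 0.49 × 0.016 = 0.00784
  M4: 0.35 × 0.07 = 0.0245
Normalizing constant = 0.03362.
P(M2 | defective) = 0.00128/0.03362 ≈ 0.0381
P(M3 | defective) = 0.00784/0.03362 ≈ 0.2332
P(M4 | defective) = 0.0245/0.03362 ≈ 0.7287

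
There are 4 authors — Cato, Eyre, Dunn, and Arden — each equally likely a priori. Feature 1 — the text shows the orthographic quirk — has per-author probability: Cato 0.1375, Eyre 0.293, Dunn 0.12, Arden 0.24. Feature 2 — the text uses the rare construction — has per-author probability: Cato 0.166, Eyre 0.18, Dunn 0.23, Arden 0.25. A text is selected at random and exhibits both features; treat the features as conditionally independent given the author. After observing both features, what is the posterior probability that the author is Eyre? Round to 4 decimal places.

Since the prior is uniform, the posterior is proportional to the likelihood:
  Cato: 0.1375 × 0.166 = 0.022825
  Eyre: 0.293 × 0.18 = 0.05274
  Dunn: 0.12 × 0.23 = 0.0276
  Arden: 0.24 × 0.25 = 0.06
Sum = 0.163165.
P(Eyre | evidence) = 0.05274 / 0.163165 ≈ 0.3232.

0.3232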